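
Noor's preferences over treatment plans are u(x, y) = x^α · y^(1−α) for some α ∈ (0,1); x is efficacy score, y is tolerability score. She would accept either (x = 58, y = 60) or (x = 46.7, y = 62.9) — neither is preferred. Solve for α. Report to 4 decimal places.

The Cobb–Douglas utilities coincide, so 58^α·60^(1−α) = 46.7^α·62.9^(1−α).
Taking logs: α·ln 58 + (1−α)·ln 60 = α·ln 46.7 + (1−α)·ln 62.9, i.e. α·0.2166988 = (1−α)·0.0472016.
So α/(1−α) = (0.0472016)/(0.2166988) = 0.2178212, and α = 0.2178212/1.2178212 ≈ 0.1789.

α ≈ 0.1789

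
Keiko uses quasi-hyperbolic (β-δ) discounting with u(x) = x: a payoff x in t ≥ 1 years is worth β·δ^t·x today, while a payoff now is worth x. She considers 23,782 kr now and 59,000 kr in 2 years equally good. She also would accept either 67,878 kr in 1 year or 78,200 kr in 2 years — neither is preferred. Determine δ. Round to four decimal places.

δ ≈ 0.8680

From the later pair, β·δ^1·67878 = β·δ^2·78200; dividing through, δ = 67878/78200 = 0.86801.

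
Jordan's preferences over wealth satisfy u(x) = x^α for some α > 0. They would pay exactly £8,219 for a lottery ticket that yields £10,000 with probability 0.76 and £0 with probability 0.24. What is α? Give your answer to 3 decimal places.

Since u(0) = 0, the lottery's EU is 0.76·10000^α.
Setting u(8219) equal to that: 8219^α = 0.76·10000^α ⇒ (8219/10000)^α = 0.76.
α = ln(0.76) / ln(8219/10000) = -0.274437/-0.196137 ≈ 1.399.

α ≈ 1.399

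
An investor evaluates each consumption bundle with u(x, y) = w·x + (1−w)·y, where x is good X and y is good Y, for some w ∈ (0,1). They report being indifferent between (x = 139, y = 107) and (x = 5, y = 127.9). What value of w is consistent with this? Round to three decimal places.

u(139,107) = u(5,127.9) means w·139 + (1−w)·107 = w·5 + (1−w)·127.9.
w·(139−5) = (1−w)·(127.9−107), i.e. w·134 = (1−w)·20.9.
So w/(1−w) = 20.9/134 = 0.1560, giving w = 20.9/(134+20.9) = 0.135.

w = 0.135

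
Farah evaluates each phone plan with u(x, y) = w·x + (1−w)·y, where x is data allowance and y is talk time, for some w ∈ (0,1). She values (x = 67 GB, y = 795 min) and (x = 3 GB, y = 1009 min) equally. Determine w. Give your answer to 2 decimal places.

Indifference: w·67 + (1−w)·795 = w·3 + (1−w)·1009.
Rearranging, 64·w − 214·(1−w) = 0.
So w/(1−w) = 214/64 = 3.3438, giving w = 214/(64+214) = 0.77.

w = 0.77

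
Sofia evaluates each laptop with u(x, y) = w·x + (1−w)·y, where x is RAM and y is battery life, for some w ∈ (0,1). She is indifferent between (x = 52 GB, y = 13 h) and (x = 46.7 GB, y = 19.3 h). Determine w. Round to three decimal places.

w = 0.543

Indifference: w·52 + (1−w)·13 = w·46.7 + (1−w)·19.3.
w·(52−46.7) = (1−w)·(19.3−13), i.e. w·5.3 = (1−w)·6.3.
Hence w = 6.3/(5.3+6.3) = 6.3/11.6 = 0.543.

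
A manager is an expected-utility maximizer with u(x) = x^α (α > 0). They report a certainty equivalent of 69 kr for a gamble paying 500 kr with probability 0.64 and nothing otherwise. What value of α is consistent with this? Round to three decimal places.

α ≈ 0.225

EU(lottery) = 0.64·500^α + 0.36·0 = 0.64·500^α.
Setting u(69) equal to that: 69^α = 0.64·500^α ⇒ (69/500)^α = 0.64.
Taking logs: α·ln(69/500) = ln(0.64), so α = -0.446287 / -1.980502 ≈ 0.225.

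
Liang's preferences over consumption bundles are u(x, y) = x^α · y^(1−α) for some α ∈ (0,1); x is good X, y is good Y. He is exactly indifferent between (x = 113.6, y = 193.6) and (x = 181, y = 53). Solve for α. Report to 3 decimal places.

α ≈ 0.736

The Cobb–Douglas utilities coincide, so 113.6^α·193.6^(1−α) = 181^α·53^(1−α).
Taking logs: α·ln 113.6 + (1−α)·ln 193.6 = α·ln 181 + (1−α)·ln 53, i.e. α·-0.465814 = (1−α)·-1.295502.
Thus α·(-1.761316) = -1.295502, so α = -1.295502/-1.761316 ≈ 0.736.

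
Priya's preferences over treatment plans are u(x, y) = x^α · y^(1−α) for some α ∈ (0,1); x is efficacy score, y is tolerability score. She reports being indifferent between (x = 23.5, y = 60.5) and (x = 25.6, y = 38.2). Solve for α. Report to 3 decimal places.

Set the two utilities equal: 23.5^α·60.5^(1−α) = 25.6^α·38.2^(1−α).
(23.5/25.6)^α = (38.2/60.5)^(1−α); take logs: α·ln(23.5/25.6) = (1−α)·ln(38.2/60.5), i.e. α·-0.085592 = (1−α)·-0.459808.
So α/(1−α) = (-0.459808)/(-0.085592) = 5.372091, and α = 5.372091/6.372091 ≈ 0.843.

α ≈ 0.843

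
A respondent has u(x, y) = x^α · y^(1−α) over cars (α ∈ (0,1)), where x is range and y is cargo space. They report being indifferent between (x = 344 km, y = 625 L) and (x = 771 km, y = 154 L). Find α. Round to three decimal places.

Indifference: 344^α · 625^(1−α) = 771^α · 154^(1−α).
Rearrange to (344/771)^α = (154/625)^(1−α) and take logs: α·-0.807047 = (1−α)·-1.400799.
With A = -0.807047 and B = -1.400799: α·A = (1−α)·B, so α = B/(A+B) = -1.400799/-2.207846 ≈ 0.634.

α ≈ 0.634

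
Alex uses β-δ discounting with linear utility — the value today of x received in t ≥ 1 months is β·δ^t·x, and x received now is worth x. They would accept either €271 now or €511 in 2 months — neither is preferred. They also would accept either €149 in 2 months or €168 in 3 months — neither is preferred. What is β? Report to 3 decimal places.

Both payoffs in the second observation are in the future, so β drops out: δ^2·149 = δ^3·168 ⇒ δ = 149/168 = 0.88690.
Now use the now-vs-future pair: 271 = β·δ^2·511 gives β = 271/(0.78660·511) ≈ 0.674.

β ≈ 0.674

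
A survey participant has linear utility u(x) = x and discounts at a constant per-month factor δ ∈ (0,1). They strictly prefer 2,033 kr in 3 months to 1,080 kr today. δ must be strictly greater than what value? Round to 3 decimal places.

The preference means 1080 < δ^3·2033.
Hence δ^3 > 1080/2033 = 0.53123, and x ↦ x^(1/3) is increasing on (0,∞).
δ > (1080/2033)^(1/3) ≈ 0.810.

δ > 0.810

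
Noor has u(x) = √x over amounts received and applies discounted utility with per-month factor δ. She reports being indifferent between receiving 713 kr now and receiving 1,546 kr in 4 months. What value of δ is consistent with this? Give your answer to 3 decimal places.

Indifference means u(713) = δ^4 · u(1546), so δ^4 = u(713)/u(1546).
With u(x) = √x: δ^4 = √713/√1546 = √(713/1546) = 0.67911.
Taking the 4th root: δ = 0.67911^(1/4) ≈ 0.908.

δ ≈ 0.908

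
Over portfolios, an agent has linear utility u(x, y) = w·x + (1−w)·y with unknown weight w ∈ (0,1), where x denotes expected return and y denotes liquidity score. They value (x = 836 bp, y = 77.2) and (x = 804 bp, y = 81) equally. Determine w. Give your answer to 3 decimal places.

u(836,77.2) = u(804,81) means w·836 + (1−w)·77.2 = w·804 + (1−w)·81.
Collecting terms: w·32 = (1−w)·3.8.
Hence w = 3.8/(32+3.8) = 3.8/35.8 = 0.106.

w = 0.106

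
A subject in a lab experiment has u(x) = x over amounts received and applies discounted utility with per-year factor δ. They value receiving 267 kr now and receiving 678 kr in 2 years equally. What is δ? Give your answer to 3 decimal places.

δ ≈ 0.628

The payoff in 2 years is discounted by δ^2, so u(267) = δ^2·u(678) and δ^2 = u(267)/u(678).
With u(x) = x: δ^2 = 267/678 = 0.39381.
Taking the square root: δ = 0.39381^(1/2) ≈ 0.628.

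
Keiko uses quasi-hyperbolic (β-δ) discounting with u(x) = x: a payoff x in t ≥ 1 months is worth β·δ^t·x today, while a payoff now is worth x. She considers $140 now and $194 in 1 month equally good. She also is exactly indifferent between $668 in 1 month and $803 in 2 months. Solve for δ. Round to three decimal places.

δ ≈ 0.832

From the later pair, β·δ^1·668 = β·δ^2·803; dividing through, δ = 668/803 = 0.83188.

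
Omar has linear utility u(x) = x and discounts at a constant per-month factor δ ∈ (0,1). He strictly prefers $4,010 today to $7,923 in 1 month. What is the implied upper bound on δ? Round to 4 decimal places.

Comparing present values: 4010 > δ·7923.
Dividing through by 7923 gives δ < 0.50612.

δ < 0.5061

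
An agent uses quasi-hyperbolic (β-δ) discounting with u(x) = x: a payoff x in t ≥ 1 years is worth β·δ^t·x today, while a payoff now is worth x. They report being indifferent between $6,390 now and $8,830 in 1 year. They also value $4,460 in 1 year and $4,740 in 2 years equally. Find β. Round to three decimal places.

The second indifference involves only future payoffs, so β cancels: β·δ^1·4460 = β·δ^2·4740, giving δ = 4460/4740 = 0.94093.
The first indifference: 6390 = β·δ·8830, so β = 6390/(δ·8830) = 6390/(0.94093·8830) ≈ 0.769.

β ≈ 0.769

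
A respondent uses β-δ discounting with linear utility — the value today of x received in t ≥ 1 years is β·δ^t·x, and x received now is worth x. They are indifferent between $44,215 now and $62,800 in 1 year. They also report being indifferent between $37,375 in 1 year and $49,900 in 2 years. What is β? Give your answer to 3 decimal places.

β ≈ 0.940

From the later pair, β·δ^1·37375 = β·δ^2·49900; dividing through, δ = 37375/49900 = 0.74900.
Now use the now-vs-future pair: 44215 = β·δ·62800 gives β = 44215/(0.74900·62800) ≈ 0.940.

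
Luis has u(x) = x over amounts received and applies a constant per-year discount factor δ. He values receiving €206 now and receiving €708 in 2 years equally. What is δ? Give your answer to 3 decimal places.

δ ≈ 0.539

Equating discounted utilities: u(206) = δ^2·u(708) ⇒ δ^2 = u(206)/u(708).
With u(x) = x: δ^2 = 206/708 = 0.29096.
Hence δ = (0.29096)^(1/2) = 0.53941.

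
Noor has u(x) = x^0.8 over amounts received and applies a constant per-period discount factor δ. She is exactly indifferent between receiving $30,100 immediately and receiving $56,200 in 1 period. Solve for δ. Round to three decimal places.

δ ≈ 0.607

Equating discounted utilities: u(30100) = δ·u(56200) ⇒ δ = u(30100)/u(56200).
With u(x) = x^0.8: δ = 30100^0.8/56200^0.8 = (30100/56200)^0.8 = 0.60683.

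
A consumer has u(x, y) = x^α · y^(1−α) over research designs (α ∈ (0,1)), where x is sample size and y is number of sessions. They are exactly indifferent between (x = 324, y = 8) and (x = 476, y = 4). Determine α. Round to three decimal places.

α ≈ 0.643

Indifference: 324^α · 8^(1−α) = 476^α · 4^(1−α).
Taking logs: α·ln 324 + (1−α)·ln 8 = α·ln 476 + (1−α)·ln 4, i.e. α·-0.384674 = (1−α)·-0.693147.
So α/(1−α) = (-0.693147)/(-0.384674) = 1.801908, and α = 1.801908/2.801908 ≈ 0.643.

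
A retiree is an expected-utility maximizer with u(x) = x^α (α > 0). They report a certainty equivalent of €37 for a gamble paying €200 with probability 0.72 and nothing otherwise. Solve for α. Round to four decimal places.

Since u(0) = 0, the lottery's EU is 0.72·200^α.
Equating: 37^α = 0.72·200^α, i.e. 0.1850^α = 0.72.
Take logs: α = ln 0.72 / ln(37/200) ≈ 0.194681.

α ≈ 0.1947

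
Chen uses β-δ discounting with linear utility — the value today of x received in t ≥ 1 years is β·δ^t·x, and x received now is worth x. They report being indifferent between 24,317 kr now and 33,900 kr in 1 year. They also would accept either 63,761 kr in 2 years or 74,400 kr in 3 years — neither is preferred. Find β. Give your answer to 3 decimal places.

β ≈ 0.837

From the later pair, β·δ^2·63761 = β·δ^3·74400; dividing through, δ = 63761/74400 = 0.85700.
Now use the now-vs-future pair: 24317 = β·δ·33900 gives β = 24317/(0.85700·33900) ≈ 0.837.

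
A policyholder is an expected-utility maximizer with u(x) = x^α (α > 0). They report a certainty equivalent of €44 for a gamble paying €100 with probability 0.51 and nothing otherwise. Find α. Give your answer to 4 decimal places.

Since u(0) = 0, the lottery's EU is 0.51·100^α.
Indifference: 44^α = 0.51·100^α, so (44/100)^α = 0.51.
Taking logs: α·ln(44/100) = ln(0.51), so α = -0.6733446 / -0.8209806 ≈ 0.8202.

α ≈ 0.8202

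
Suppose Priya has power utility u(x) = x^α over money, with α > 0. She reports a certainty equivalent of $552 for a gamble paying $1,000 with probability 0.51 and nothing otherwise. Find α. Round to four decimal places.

α ≈ 1.1332

Since u(0) = 0, the lottery's EU is 0.51·1000^α.
Setting u(552) equal to that: 552^α = 0.51·1000^α ⇒ (552/1000)^α = 0.51.
α = ln(0.51) / ln(552/1000) = -0.6733446/-0.5942072 ≈ 1.1332.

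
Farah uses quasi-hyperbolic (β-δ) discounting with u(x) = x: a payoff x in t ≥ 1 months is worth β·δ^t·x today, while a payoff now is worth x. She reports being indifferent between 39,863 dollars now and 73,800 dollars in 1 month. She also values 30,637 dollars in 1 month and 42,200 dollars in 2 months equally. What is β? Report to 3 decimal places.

From the later pair, β·δ^1·30637 = β·δ^2·42200; dividing through, δ = 30637/42200 = 0.72600.
Substituting δ into 39863 = β·δ·73800: β = 39863/(53578.450) ≈ 0.744.

β ≈ 0.744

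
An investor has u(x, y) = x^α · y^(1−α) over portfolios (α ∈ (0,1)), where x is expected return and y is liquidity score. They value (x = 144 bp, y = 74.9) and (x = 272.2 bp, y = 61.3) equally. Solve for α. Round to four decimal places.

α ≈ 0.2394

Indifference: 144^α · 74.9^(1−α) = 272.2^α · 61.3^(1−α).
(144/272.2)^α = (61.3/74.9)^(1−α); take logs: α·ln(144/272.2) = (1−α)·ln(61.3/74.9), i.e. α·-0.6367238 = (1−α)·-0.2003740.
Thus α·(-0.8370978) = -0.2003740, so α = -0.2003740/-0.8370978 ≈ 0.2394.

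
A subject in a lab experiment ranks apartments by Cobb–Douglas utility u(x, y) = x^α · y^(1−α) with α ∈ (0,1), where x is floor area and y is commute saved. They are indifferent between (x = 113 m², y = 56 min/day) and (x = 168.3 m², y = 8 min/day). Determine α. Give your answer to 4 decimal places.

α ≈ 0.8301

The Cobb–Douglas utilities coincide, so 113^α·56^(1−α) = 168.3^α·8^(1−α).
Taking logs: α·ln 113 + (1−α)·ln 56 = α·ln 168.3 + (1−α)·ln 8, i.e. α·-0.3983603 = (1−α)·-1.9459101.
Thus α·(-2.3442704) = -1.9459101, so α = -1.9459101/-2.3442704 ≈ 0.8301.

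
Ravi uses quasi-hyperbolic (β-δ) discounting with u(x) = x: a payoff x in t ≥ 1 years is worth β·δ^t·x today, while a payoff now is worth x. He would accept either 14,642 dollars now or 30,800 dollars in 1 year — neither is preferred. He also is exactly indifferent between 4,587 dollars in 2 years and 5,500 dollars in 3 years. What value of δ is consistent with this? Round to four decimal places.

The second indifference involves only future payoffs, so β cancels: β·δ^2·4587 = β·δ^3·5500, giving δ = 4587/5500 = 0.83400.

δ ≈ 0.8340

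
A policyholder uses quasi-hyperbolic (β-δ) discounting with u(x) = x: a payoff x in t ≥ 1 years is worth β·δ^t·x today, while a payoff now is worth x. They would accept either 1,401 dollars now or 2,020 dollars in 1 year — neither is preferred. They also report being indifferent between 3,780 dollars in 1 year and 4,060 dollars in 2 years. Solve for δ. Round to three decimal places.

Both payoffs in the second observation are in the future, so β drops out: δ^1·3780 = δ^2·4060 ⇒ δ = 3780/4060 = 0.93103.

δ ≈ 0.931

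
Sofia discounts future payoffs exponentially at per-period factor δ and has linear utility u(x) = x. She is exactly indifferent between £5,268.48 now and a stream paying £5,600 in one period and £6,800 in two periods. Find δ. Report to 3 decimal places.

δ ≈ 0.560

Present value of the stream is 5600·δ + 6800·δ². Indifference gives 5600δ + 6800δ² = 5268.48.
Rearranged: 6800δ² + 5600δ − 5268.48 = 0.
By the quadratic formula (taking the positive root), δ = (−5600 + √174662656.00) / 13600 ≈ 0.560.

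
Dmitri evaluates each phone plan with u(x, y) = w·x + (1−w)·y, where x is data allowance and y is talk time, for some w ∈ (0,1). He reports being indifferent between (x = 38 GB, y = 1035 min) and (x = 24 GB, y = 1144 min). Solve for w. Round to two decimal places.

u(38,1035) = u(24,1144) means w·38 + (1−w)·1035 = w·24 + (1−w)·1144.
Collecting terms: w·14 = (1−w)·109.
So w/(1−w) = 109/14 = 7.7857, giving w = 109/(14+109) = 0.89.

w = 0.89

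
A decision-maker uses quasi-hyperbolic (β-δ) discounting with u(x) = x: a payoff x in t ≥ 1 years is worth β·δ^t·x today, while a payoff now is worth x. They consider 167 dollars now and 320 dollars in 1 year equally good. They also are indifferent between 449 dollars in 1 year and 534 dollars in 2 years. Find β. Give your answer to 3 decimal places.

The second indifference involves only future payoffs, so β cancels: β·δ^1·449 = β·δ^2·534, giving δ = 449/534 = 0.84082.
Substituting δ into 167 = β·δ·320: β = 167/(269.064) ≈ 0.621.

β ≈ 0.621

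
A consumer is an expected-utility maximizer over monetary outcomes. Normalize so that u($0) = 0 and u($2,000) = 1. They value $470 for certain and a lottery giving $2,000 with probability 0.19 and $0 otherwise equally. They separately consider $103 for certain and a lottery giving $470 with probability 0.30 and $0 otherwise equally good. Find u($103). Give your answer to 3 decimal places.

0.057

From the first indifference, u($470) = 0.19·u($2,000) + 0.81·u($0) = 0.19·1 + 0.81·0 = 0.19.
The second indifference gives u($103) = 0.30·u($470) + 0.70·u($0) = 0.30·0.19 + 0.70·0.00 = 0.0570.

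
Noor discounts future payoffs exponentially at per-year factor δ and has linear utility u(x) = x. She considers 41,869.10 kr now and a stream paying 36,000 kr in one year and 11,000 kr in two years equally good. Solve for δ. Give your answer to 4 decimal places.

δ ≈ 0.9100

Equating present values: 41869.10 = 36000δ + 11000δ².
So 11000δ² + 36000δ − 41869.10 = 0.
The positive root is δ = [−36000 + √(36000² + 4·11000·41869.10)] / (2·11000) = (−36000 + 56020.000)/22000 ≈ 0.9100.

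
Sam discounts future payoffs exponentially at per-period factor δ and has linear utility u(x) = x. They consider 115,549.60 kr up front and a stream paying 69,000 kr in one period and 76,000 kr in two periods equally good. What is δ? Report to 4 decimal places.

Equating present values: 115549.60 = 69000δ + 76000δ².
That is, 76000δ² + 69000δ − 115549.60 = 0, a quadratic in δ.
δ = (−69000 + √(69000² + 4·76000·115549.60)) / (2·76000) = (−69000 + √39888078400.00) / 152000 ≈ 0.8600.

δ ≈ 0.8600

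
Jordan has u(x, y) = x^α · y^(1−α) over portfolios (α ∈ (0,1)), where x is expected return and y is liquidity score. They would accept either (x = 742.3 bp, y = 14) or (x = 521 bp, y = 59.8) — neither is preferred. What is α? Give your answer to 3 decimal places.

Indifference: 742.3^α · 14^(1−α) = 521^α · 59.8^(1−α).
Rearrange to (742.3/521)^α = (59.8/14)^(1−α) and take logs: α·0.354003 = (1−α)·1.451948.
With A = 0.354003 and B = 1.451948: α·A = (1−α)·B, so α = B/(A+B) = 1.451948/1.805951 ≈ 0.804.

α ≈ 0.804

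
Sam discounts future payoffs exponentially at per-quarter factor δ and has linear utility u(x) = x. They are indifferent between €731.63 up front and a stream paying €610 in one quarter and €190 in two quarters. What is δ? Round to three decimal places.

δ ≈ 0.930

Equating present values: 731.63 = 610δ + 190δ².
That is, 190δ² + 610δ − 731.63 = 0, a quadratic in δ.
By the quadratic formula (taking the positive root), δ = (−610 + √928138.80) / 380 ≈ 0.930.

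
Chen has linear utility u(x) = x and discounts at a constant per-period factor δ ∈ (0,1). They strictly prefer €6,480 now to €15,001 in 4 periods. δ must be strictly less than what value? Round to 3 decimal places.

δ < 0.811

Comparing present values: 6480 > δ^4·15001.
Hence δ^4 < 6480/15001 = 0.43197, and x ↦ x^(1/4) is increasing on (0,∞).
δ < (6480/15001)^(1/4) ≈ 0.811.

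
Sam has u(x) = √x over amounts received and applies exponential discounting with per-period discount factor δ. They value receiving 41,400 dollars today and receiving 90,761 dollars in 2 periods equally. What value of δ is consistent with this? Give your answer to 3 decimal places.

Equating discounted utilities: u(41400) = δ^2·u(90761) ⇒ δ^2 = u(41400)/u(90761).
Since u(x) = √x, δ^2 = √(41400/90761) = 0.67538.
Taking the square root: δ = 0.67538^(1/2) ≈ 0.822.

δ ≈ 0.822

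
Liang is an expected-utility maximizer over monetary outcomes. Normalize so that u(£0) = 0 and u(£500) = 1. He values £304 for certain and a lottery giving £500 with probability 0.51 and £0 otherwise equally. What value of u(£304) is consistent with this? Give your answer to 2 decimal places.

By the standard-gamble method, u(£304) is just the indifference probability on the best outcome: 0.51.

0.51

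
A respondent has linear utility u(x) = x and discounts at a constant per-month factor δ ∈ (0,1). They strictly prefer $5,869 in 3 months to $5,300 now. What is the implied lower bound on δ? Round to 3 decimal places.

The preference means 5300 < δ^3·5869.
Dividing by 5869: δ^3 > 0.90305. Both sides are positive, so the cube root keeps the direction.
δ > (5300/5869)^(1/3) ≈ 0.967.

δ > 0.967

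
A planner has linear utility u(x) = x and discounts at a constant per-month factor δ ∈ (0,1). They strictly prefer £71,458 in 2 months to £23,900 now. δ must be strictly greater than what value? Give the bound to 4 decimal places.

Comparing present values: 23900 < δ^2·71458.
Hence δ^2 > 23900/71458 = 0.33446, and x ↦ x^(1/2) is increasing on (0,∞).
δ > (23900/71458)^(1/2) ≈ 0.5783.

δ > 0.5783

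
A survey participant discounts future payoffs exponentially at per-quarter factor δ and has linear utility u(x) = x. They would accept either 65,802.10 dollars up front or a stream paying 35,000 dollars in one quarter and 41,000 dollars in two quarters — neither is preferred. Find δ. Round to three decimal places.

The stream is worth 35000δ + 41000δ² today, so 35000δ + 41000δ² = 65802.10.
So 41000δ² + 35000δ − 65802.10 = 0.
δ = (−35000 + √(35000² + 4·41000·65802.10)) / (2·41000) = (−35000 + √12016544400.00) / 82000 ≈ 0.910.

δ ≈ 0.910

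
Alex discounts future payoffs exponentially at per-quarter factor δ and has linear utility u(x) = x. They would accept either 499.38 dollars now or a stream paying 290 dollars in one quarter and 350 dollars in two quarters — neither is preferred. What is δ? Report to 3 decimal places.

δ ≈ 0.850

Equating present values: 499.38 = 290δ + 350δ².
That is, 350δ² + 290δ − 499.38 = 0, a quadratic in δ.
δ = (−290 + √(290² + 4·350·499.38)) / (2·350) = (−290 + √783232.00) / 700 ≈ 0.850.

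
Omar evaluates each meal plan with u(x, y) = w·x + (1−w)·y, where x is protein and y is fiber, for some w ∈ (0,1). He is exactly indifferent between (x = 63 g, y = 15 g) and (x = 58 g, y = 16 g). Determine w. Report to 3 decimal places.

w = 0.167

Equating utilities: w·63 + (1−w)·15 = w·58 + (1−w)·16.
w·(63−58) = (1−w)·(16−15), i.e. w·5 = (1−w)·1.
Hence w = 1/(5+1) = 1/6 = 0.167.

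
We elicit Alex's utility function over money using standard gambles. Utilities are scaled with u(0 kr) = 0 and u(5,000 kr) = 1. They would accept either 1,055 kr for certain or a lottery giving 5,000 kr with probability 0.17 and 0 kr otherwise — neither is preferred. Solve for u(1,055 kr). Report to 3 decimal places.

0.170

By the standard-gamble method, u(1,055 kr) is just the indifference probability on the best outcome: 0.17.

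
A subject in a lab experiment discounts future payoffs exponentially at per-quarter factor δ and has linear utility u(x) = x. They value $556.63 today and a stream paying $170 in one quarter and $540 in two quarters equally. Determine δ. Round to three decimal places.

δ ≈ 0.870

The stream is worth 170δ + 540δ² today, so 170δ + 540δ² = 556.63.
So 540δ² + 170δ − 556.63 = 0.
The positive root is δ = [−170 + √(170² + 4·540·556.63)] / (2·540) = (−170 + 1109.604)/1080 ≈ 0.870.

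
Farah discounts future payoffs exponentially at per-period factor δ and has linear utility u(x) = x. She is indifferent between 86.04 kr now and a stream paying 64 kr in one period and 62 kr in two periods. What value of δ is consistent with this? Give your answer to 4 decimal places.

δ ≈ 0.7700

The stream is worth 64δ + 62δ² today, so 64δ + 62δ² = 86.04.
So 62δ² + 64δ − 86.04 = 0.
The positive root is δ = [−64 + √(64² + 4·62·86.04)] / (2·62) = (−64 + 159.480)/124 ≈ 0.7700.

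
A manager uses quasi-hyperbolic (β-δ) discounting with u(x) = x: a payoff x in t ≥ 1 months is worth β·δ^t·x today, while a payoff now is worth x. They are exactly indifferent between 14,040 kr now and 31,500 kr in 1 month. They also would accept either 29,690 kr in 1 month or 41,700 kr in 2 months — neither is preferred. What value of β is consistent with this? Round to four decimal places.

β ≈ 0.6260

Both payoffs in the second observation are in the future, so β drops out: δ^1·29690 = δ^2·41700 ⇒ δ = 29690/41700 = 0.71199.
Now use the now-vs-future pair: 14040 = β·δ·31500 gives β = 14040/(0.71199·31500) ≈ 0.6260.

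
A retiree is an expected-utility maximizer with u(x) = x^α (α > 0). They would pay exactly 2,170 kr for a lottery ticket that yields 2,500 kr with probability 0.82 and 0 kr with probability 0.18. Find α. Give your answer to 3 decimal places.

α ≈ 1.402

EU(lottery) = 0.82·2500^α + 0.18·0 = 0.82·2500^α.
Setting u(2170) equal to that: 2170^α = 0.82·2500^α ⇒ (2170/2500)^α = 0.82.
α = ln(0.82) / ln(2170/2500) = -0.198451/-0.141564 ≈ 1.402.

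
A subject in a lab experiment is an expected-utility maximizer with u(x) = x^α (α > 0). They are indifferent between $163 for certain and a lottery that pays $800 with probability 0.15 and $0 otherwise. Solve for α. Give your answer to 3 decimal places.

EU(lottery) = 0.15·800^α + 0.85·0 = 0.15·800^α.
Setting u(163) equal to that: 163^α = 0.15·800^α ⇒ (163/800)^α = 0.15.
Taking logs: α·ln(163/800) = ln(0.15), so α = -1.897120 / -1.590862 ≈ 1.193.

α ≈ 1.193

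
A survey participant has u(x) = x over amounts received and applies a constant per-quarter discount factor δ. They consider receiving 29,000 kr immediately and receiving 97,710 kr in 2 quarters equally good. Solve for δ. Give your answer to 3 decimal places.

δ ≈ 0.545

The payoff in 2 quarters is discounted by δ^2, so u(29000) = δ^2·u(97710) and δ^2 = u(29000)/u(97710).
With u(x) = x: δ^2 = 29000/97710 = 0.29680.
Hence δ = (0.29680)^(1/2) = 0.54479.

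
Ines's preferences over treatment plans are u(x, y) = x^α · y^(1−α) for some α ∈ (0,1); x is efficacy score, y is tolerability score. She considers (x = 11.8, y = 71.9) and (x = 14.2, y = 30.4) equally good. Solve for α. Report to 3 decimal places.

α ≈ 0.823

Set the two utilities equal: 11.8^α·71.9^(1−α) = 14.2^α·30.4^(1−α).
(11.8/14.2)^α = (30.4/71.9)^(1−α); take logs: α·ln(11.8/14.2) = (1−α)·ln(30.4/71.9), i.e. α·-0.185142 = (1−α)·-0.860834.
With A = -0.185142 and B = -0.860834: α·A = (1−α)·B, so α = B/(A+B) = -0.860834/-1.045976 ≈ 0.823.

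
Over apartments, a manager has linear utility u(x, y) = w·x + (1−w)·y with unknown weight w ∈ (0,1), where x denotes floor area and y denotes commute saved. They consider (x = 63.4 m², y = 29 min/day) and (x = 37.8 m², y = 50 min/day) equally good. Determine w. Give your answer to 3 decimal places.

w = 0.451

u(63.4,29) = u(37.8,50) means w·63.4 + (1−w)·29 = w·37.8 + (1−w)·50.
w·(63.4−37.8) = (1−w)·(50−29), i.e. w·25.6 = (1−w)·21.
So w/(1−w) = 21/25.6 = 0.8203, giving w = 21/(25.6+21) = 0.451.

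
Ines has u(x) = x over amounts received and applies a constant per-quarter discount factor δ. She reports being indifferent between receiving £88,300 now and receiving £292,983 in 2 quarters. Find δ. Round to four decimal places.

Indifference means u(88300) = δ^2 · u(292983), so δ^2 = u(88300)/u(292983).
With u(x) = x: δ^2 = 88300/292983 = 0.30138.
So δ = 0.30138^(1/2) ≈ 0.5490.

δ ≈ 0.5490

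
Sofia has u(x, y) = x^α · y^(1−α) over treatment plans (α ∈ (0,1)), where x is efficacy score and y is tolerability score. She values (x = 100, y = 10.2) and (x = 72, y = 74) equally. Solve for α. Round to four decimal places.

Indifference: 100^α · 10.2^(1−α) = 72^α · 74^(1−α).
Rearrange to (100/72)^α = (74/10.2)^(1−α) and take logs: α·0.3285041 = (1−α)·1.9816774.
With A = 0.3285041 and B = 1.9816774: α·A = (1−α)·B, so α = B/(A+B) = 1.9816774/2.3101815 ≈ 0.8578.

α ≈ 0.8578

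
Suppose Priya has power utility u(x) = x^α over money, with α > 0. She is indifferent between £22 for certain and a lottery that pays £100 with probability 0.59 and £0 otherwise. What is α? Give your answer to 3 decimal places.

The lottery's expected utility is 0.59·u(100) + 0.41·u(0) = 0.59·100^α (since u(0) = 0 for α > 0).
Setting u(22) equal to that: 22^α = 0.59·100^α ⇒ (22/100)^α = 0.59.
Taking logs: α·ln(22/100) = ln(0.59), so α = -0.527633 / -1.514128 ≈ 0.348.

α ≈ 0.348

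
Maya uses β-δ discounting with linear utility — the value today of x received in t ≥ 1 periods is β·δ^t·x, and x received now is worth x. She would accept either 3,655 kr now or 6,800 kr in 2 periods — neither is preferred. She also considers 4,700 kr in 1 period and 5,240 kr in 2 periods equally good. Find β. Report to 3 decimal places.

β ≈ 0.668

Both payoffs in the second observation are in the future, so β drops out: δ^1·4700 = δ^2·5240 ⇒ δ = 4700/5240 = 0.89695.
Now use the now-vs-future pair: 3655 = β·δ^2·6800 gives β = 3655/(0.80451·6800) ≈ 0.668.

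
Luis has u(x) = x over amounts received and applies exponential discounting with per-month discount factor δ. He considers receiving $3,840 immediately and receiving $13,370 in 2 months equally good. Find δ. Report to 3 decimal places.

δ ≈ 0.536

The payoff in 2 months is discounted by δ^2, so u(3840) = δ^2·u(13370) and δ^2 = u(3840)/u(13370).
With u(x) = x: δ^2 = 3840/13370 = 0.28721.
Hence δ = (0.28721)^(1/2) = 0.53592.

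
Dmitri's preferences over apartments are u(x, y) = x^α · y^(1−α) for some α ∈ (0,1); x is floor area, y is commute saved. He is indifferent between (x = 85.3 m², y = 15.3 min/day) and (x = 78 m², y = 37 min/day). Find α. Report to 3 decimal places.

The Cobb–Douglas utilities coincide, so 85.3^α·15.3^(1−α) = 78^α·37^(1−α).
(85.3/78)^α = (37/15.3)^(1−α); take logs: α·ln(85.3/78) = (1−α)·ln(37/15.3), i.e. α·0.089466 = (1−α)·0.883065.
So α/(1−α) = (0.883065)/(0.089466) = 9.870398, and α = 9.870398/10.870398 ≈ 0.908.

α ≈ 0.908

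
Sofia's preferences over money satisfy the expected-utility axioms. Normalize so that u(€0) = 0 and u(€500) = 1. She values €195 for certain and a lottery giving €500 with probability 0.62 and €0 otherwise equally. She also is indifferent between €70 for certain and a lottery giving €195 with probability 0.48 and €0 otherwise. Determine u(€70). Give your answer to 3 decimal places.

0.298

First, u(€195) = 0.62·u(€500) + 0.38·u(€0) = 0.62.
Then u(€70) = 0.48·u(€195) + 0.52·u(€0) = 0.48·0.62 + 0.52·0.00 = 0.2976.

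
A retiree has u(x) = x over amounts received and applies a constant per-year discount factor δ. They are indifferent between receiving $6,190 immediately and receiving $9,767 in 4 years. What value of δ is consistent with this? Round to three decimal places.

The payoff in 4 years is discounted by δ^4, so u(6190) = δ^4·u(9767) and δ^4 = u(6190)/u(9767).
With u(x) = x: δ^4 = 6190/9767 = 0.63377.
Taking the 4th root: δ = 0.63377^(1/4) ≈ 0.892.

δ ≈ 0.892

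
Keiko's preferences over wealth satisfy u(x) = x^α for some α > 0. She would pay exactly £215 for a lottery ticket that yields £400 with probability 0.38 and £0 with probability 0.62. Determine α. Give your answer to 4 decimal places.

α ≈ 1.5585

EU(lottery) = 0.38·400^α + 0.62·0 = 0.38·400^α.
Equating: 215^α = 0.38·400^α, i.e. 0.5375^α = 0.38.
Taking logs: α·ln(215/400) = ln(0.38), so α = -0.9675840 / -0.6208265 ≈ 1.5585.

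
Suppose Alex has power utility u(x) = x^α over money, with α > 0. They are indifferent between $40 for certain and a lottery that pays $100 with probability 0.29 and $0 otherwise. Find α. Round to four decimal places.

Since u(0) = 0, the lottery's EU is 0.29·100^α.
Indifference: 40^α = 0.29·100^α, so (40/100)^α = 0.29.
Taking logs: α·ln(40/100) = ln(0.29), so α = -1.2378744 / -0.9162907 ≈ 1.3510.

α ≈ 1.3510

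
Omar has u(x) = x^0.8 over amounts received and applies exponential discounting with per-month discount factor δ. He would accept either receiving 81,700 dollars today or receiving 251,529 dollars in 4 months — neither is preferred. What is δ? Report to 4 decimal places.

δ ≈ 0.7986

Equating discounted utilities: u(81700) = δ^4·u(251529) ⇒ δ^4 = u(81700)/u(251529).
With u(x) = x^0.8: δ^4 = 81700^0.8/251529^0.8 = (81700/251529)^0.8 = 0.40673.
Taking the 4th root: δ = 0.40673^(1/4) ≈ 0.7986.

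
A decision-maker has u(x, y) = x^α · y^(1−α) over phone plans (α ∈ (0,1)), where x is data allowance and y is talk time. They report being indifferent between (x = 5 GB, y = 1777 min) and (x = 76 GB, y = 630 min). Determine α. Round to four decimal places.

α ≈ 0.2759

The Cobb–Douglas utilities coincide, so 5^α·1777^(1−α) = 76^α·630^(1−α).
Rearrange to (5/76)^α = (630/1777)^(1−α) and take logs: α·-2.7212954 = (1−α)·-1.0369620.
With A = -2.7212954 and B = -1.0369620: α·A = (1−α)·B, so α = B/(A+B) = -1.0369620/-3.7582574 ≈ 0.2759.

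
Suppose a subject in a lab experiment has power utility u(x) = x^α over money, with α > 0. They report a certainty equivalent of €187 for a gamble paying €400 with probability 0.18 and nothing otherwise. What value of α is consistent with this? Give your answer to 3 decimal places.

α ≈ 2.255

EU(lottery) = 0.18·400^α + 0.82·0 = 0.18·400^α.
Setting u(187) equal to that: 187^α = 0.18·400^α ⇒ (187/400)^α = 0.18.
Taking logs: α·ln(187/400) = ln(0.18), so α = -1.714798 / -0.760356 ≈ 2.255.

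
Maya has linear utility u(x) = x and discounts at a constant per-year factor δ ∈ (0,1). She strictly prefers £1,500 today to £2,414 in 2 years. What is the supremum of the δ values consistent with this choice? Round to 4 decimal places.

δ < 0.7883

Under u(x) = x this choice says 1500 > δ^2·2414.
So δ^2 < 1500/2414 = 0.62138; taking the square root of both positive sides preserves the inequality.
δ < 0.62138^(1/2) = 0.7883.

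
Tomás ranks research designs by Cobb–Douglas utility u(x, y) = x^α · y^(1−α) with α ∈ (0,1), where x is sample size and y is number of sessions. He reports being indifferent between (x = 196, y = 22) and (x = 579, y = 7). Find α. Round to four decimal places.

α ≈ 0.5139

The Cobb–Douglas utilities coincide, so 196^α·22^(1−α) = 579^α·7^(1−α).
(196/579)^α = (7/22)^(1−α); take logs: α·ln(196/579) = (1−α)·ln(7/22), i.e. α·-1.0831878 = (1−α)·-1.1451323.
So α/(1−α) = (-1.1451323)/(-1.0831878) = 1.0571872, and α = 1.0571872/2.0571872 ≈ 0.5139.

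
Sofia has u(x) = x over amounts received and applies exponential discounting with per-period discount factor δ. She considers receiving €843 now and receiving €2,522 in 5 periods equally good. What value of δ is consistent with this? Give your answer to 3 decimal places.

The payoff in 5 periods is discounted by δ^5, so u(843) = δ^5·u(2522) and δ^5 = u(843)/u(2522).
With u(x) = x: δ^5 = 843/2522 = 0.33426.
Hence δ = (0.33426)^(1/5) = 0.80319.

δ ≈ 0.803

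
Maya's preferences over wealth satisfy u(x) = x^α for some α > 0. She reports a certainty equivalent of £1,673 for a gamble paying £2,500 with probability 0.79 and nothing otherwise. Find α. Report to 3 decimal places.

Since u(0) = 0, the lottery's EU is 0.79·2500^α.
Setting u(1673) equal to that: 1673^α = 0.79·2500^α ⇒ (1673/2500)^α = 0.79.
Taking logs: α·ln(1673/2500) = ln(0.79), so α = -0.235722 / -0.401672 ≈ 0.587.

α ≈ 0.587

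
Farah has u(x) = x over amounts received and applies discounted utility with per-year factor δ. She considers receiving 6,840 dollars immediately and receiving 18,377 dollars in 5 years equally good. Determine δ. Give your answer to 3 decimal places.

Equating discounted utilities: u(6840) = δ^5·u(18377) ⇒ δ^5 = u(6840)/u(18377).
With u(x) = x: δ^5 = 6840/18377 = 0.37220.
So δ = 0.37220^(1/5) ≈ 0.821.

δ ≈ 0.821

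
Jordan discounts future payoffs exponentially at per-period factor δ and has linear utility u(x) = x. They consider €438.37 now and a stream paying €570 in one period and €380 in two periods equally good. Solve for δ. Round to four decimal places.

δ ≈ 0.5600

Equating present values: 438.37 = 570δ + 380δ².
So 380δ² + 570δ − 438.37 = 0.
By the quadratic formula (taking the positive root), δ = (−570 + √991222.40) / 760 ≈ 0.5600.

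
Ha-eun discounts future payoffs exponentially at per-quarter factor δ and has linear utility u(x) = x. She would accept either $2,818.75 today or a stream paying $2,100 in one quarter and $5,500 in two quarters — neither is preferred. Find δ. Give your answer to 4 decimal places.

The stream is worth 2100δ + 5500δ² today, so 2100δ + 5500δ² = 2818.75.
So 5500δ² + 2100δ − 2818.75 = 0.
By the quadratic formula (taking the positive root), δ = (−2100 + √66422500.00) / 11000 ≈ 0.5500.

δ ≈ 0.5500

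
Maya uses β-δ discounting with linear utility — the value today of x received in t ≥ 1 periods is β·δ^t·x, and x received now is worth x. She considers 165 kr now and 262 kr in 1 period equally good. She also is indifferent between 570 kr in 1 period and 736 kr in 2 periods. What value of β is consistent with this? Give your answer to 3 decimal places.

β ≈ 0.813

Both payoffs in the second observation are in the future, so β drops out: δ^1·570 = δ^2·736 ⇒ δ = 570/736 = 0.77446.
Substituting δ into 165 = β·δ·262: β = 165/(202.908) ≈ 0.813.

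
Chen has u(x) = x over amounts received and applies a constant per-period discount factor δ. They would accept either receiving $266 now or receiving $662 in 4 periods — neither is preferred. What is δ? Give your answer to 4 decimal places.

δ ≈ 0.7962

Equating discounted utilities: u(266) = δ^4·u(662) ⇒ δ^4 = u(266)/u(662).
With u(x) = x: δ^4 = 266/662 = 0.40181.
Taking the 4th root: δ = 0.40181^(1/4) ≈ 0.7962.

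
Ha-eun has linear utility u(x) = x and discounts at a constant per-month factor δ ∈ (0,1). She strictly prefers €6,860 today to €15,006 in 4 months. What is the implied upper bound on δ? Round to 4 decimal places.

The preference means 6860 > δ^4·15006.
Dividing by 15006: δ^4 < 0.45715. Both sides are positive, so the 4th root keeps the direction.
δ < (6860/15006)^(1/4) ≈ 0.8223.

δ < 0.8223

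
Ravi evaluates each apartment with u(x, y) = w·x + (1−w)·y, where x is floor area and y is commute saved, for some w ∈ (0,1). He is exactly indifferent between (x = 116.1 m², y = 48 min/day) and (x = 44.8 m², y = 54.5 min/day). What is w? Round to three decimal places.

u(116.1,48) = u(44.8,54.5) means w·116.1 + (1−w)·48 = w·44.8 + (1−w)·54.5.
Rearranging, 71.3·w − 6.5·(1−w) = 0.
So w/(1−w) = 6.5/71.3 = 0.0912, giving w = 6.5/(71.3+6.5) = 0.084.

w = 0.084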